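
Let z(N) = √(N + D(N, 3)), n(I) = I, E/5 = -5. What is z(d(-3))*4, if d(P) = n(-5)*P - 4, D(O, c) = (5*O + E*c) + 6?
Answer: 4*I*√3 ≈ 6.9282*I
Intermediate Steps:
E = -25 (E = 5*(-5) = -25)
D(O, c) = 6 - 25*c + 5*O (D(O, c) = (5*O - 25*c) + 6 = (-25*c + 5*O) + 6 = 6 - 25*c + 5*O)
d(P) = -4 - 5*P (d(P) = -5*P - 4 = -4 - 5*P)
z(N) = √(-69 + 6*N) (z(N) = √(N + (6 - 25*3 + 5*N)) = √(N + (6 - 75 + 5*N)) = √(N + (-69 + 5*N)) = √(-69 + 6*N))
z(d(-3))*4 = √(-69 + 6*(-4 - 5*(-3)))*4 = √(-69 + 6*(-4 + 15))*4 = √(-69 + 6*11)*4 = √(-69 + 66)*4 = √(-3)*4 = (I*√3)*4 = 4*I*√3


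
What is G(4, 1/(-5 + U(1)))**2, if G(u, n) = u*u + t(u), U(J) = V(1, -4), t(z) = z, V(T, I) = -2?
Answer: 400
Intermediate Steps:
U(J) = -2
G(u, n) = u + u**2 (G(u, n) = u*u + u = u**2 + u = u + u**2)
G(4, 1/(-5 + U(1)))**2 = (4*(1 + 4))**2 = (4*5)**2 = 20**2 = 400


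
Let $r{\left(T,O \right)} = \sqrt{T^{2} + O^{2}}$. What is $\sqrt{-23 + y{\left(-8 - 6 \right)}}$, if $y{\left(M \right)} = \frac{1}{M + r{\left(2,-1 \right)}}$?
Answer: $\frac{\sqrt{-323 + 23 \sqrt{5}}}{\sqrt{14 - \sqrt{5}}} \approx 4.8047 i$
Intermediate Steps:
$r{\left(T,O \right)} = \sqrt{O^{2} + T^{2}}$
$y{\left(M \right)} = \frac{1}{M + \sqrt{5}}$ ($y{\left(M \right)} = \frac{1}{M + \sqrt{\left(-1\right)^{2} + 2^{2}}} = \frac{1}{M + \sqrt{1 + 4}} = \frac{1}{M + \sqrt{5}}$)
$\sqrt{-23 + y{\left(-8 - 6 \right)}} = \sqrt{-23 + \frac{1}{\left(-8 - 6\right) + \sqrt{5}}} = \sqrt{-23 + \frac{1}{-14 + \sqrt{5}}}$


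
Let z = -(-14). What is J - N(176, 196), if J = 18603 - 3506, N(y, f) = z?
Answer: 15083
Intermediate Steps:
z = 14 (z = -1*(-14) = 14)
N(y, f) = 14
J = 15097
J - N(176, 196) = 15097 - 1*14 = 15097 - 14 = 15083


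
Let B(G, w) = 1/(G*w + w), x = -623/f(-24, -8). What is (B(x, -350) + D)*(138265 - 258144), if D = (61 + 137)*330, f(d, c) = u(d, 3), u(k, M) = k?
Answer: -886879405859952/113225 ≈ -7.8329e+9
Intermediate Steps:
f(d, c) = d
D = 65340 (D = 198*330 = 65340)
x = 623/24 (x = -623/(-24) = -623*(-1/24) = 623/24 ≈ 25.958)
B(G, w) = 1/(w + G*w)
(B(x, -350) + D)*(138265 - 258144) = (1/((-350)*(1 + 623/24)) + 65340)*(138265 - 258144) = (-1/(350*647/24) + 65340)*(-119879) = (-1/350*24/647 + 65340)*(-119879) = (-12/113225 + 65340)*(-119879) = (7398121488/113225)*(-119879) = -886879405859952/113225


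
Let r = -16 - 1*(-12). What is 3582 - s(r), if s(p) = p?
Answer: 3586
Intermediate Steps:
r = -4 (r = -16 + 12 = -4)
3582 - s(r) = 3582 - 1*(-4) = 3582 + 4 = 3586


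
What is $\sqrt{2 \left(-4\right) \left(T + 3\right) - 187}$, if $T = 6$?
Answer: $i \sqrt{259} \approx 16.093 i$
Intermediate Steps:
$\sqrt{2 \left(-4\right) \left(T + 3\right) - 187} = \sqrt{2 \left(-4\right) \left(6 + 3\right) - 187} = \sqrt{\left(-8\right) 9 - 187} = \sqrt{-72 - 187} = \sqrt{-259} = i \sqrt{259}$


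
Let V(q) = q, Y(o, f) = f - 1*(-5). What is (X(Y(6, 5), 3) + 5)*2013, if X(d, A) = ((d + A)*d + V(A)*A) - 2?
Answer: 285846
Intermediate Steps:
Y(o, f) = 5 + f (Y(o, f) = f + 5 = 5 + f)
X(d, A) = -2 + A² + d*(A + d) (X(d, A) = ((d + A)*d + A*A) - 2 = ((A + d)*d + A²) - 2 = (d*(A + d) + A²) - 2 = (A² + d*(A + d)) - 2 = -2 + A² + d*(A + d))
(X(Y(6, 5), 3) + 5)*2013 = ((-2 + 3² + (5 + 5)² + 3*(5 + 5)) + 5)*2013 = ((-2 + 9 + 10² + 3*10) + 5)*2013 = ((-2 + 9 + 100 + 30) + 5)*2013 = (137 + 5)*2013 = 142*2013 = 285846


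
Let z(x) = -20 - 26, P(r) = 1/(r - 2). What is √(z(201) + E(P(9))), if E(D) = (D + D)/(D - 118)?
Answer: 8*I*√19569/165 ≈ 6.7825*I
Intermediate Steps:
P(r) = 1/(-2 + r)
E(D) = 2*D/(-118 + D) (E(D) = (2*D)/(-118 + D) = 2*D/(-118 + D))
z(x) = -46
√(z(201) + E(P(9))) = √(-46 + 2/((-2 + 9)*(-118 + 1/(-2 + 9)))) = √(-46 + 2/(7*(-118 + 1/7))) = √(-46 + 2*(⅐)/(-118 + ⅐)) = √(-46 + 2*(⅐)/(-825/7)) = √(-46 + 2*(⅐)*(-7/825)) = √(-46 - 2/825) = √(-37952/825) = 8*I*√19569/165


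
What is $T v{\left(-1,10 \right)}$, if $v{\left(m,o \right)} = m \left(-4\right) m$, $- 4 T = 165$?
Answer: $165$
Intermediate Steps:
$T = - \frac{165}{4}$ ($T = \left(- \frac{1}{4}\right) 165 = - \frac{165}{4} \approx -41.25$)
$v{\left(m,o \right)} = - 4 m^{2}$ ($v{\left(m,o \right)} = - 4 m m = - 4 m^{2}$)
$T v{\left(-1,10 \right)} = - \frac{165 \left(- 4 \left(-1\right)^{2}\right)}{4} = - \frac{165 \left(\left(-4\right) 1\right)}{4} = \left(- \frac{165}{4}\right) \left(-4\right) = 165$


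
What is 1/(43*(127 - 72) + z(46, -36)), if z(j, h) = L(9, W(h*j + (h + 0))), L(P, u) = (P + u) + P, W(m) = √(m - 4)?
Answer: 2383/5680385 - 4*I*√106/5680385 ≈ 0.00041951 - 7.25e-6*I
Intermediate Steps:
W(m) = √(-4 + m)
L(P, u) = u + 2*P
z(j, h) = 18 + √(-4 + h + h*j) (z(j, h) = √(-4 + (h*j + (h + 0))) + 2*9 = √(-4 + (h*j + h)) + 18 = √(-4 + (h + h*j)) + 18 = √(-4 + h + h*j) + 18 = 18 + √(-4 + h + h*j))
1/(43*(127 - 72) + z(46, -36)) = 1/(43*(127 - 72) + (18 + √(-4 - 36*(1 + 46)))) = 1/(43*55 + (18 + √(-4 - 36*47))) = 1/(2365 + (18 + √(-4 - 1692))) = 1/(2365 + (18 + √(-1696))) = 1/(2365 + (18 + 4*I*√106)) = 1/(2383 + 4*I*√106)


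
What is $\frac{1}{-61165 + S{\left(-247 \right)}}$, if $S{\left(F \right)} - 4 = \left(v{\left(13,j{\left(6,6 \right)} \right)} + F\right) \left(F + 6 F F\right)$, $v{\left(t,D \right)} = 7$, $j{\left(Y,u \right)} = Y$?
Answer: $- \frac{1}{87854841} \approx -1.1382 \cdot 10^{-8}$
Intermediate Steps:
$S{\left(F \right)} = 4 + \left(7 + F\right) \left(F + 6 F^{2}\right)$ ($S{\left(F \right)} = 4 + \left(7 + F\right) \left(F + 6 F F\right) = 4 + \left(7 + F\right) \left(F + 6 F^{2}\right)$)
$\frac{1}{-61165 + S{\left(-247 \right)}} = \frac{1}{-61165 + \left(4 + 6 \left(-247\right)^{3} + 7 \left(-247\right) + 43 \left(-247\right)^{2}\right)} = \frac{1}{-61165 + \left(4 + 6 \left(-15069223\right) - 1729 + 43 \cdot 61009\right)} = \frac{1}{-61165 + \left(4 - 90415338 - 1729 + 2623387\right)} = \frac{1}{-61165 - 87793676} = \frac{1}{-87854841} = - \frac{1}{87854841}$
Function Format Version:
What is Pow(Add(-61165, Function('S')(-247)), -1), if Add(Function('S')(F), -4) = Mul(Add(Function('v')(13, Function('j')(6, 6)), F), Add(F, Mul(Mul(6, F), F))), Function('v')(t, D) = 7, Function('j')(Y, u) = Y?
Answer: Rational(-1, 87854841) ≈ -1.1382e-8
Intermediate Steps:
Function('S')(F) = Add(4, Mul(Add(7, F), Add(F, Mul(6, Pow(F, 2))))) (Function('S')(F) = Add(4, Mul(Add(7, F), Add(F, Mul(Mul(6, F), F)))) = Add(4, Mul(Add(7, F), Add(F, Mul(6, Pow(F, 2))))))
Pow(Add(-61165, Function('S')(-247)), -1) = Pow(Add(-61165, Add(4, Mul(6, Pow(-247, 3)), Mul(7, -247), Mul(43, Pow(-247, 2)))), -1) = Pow(Add(-61165, Add(4, Mul(6, -15069223), -1729, Mul(43, 61009))), -1) = Pow(Add(-61165, Add(4, -90415338, -1729, 2623387)), -1) = Pow(Add(-61165, -87793676), -1) = Pow(-87854841, -1) = Rational(-1, 87854841)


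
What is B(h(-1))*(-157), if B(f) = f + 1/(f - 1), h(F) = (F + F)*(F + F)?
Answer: -2041/3 ≈ -680.33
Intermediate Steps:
h(F) = 4*F**2 (h(F) = (2*F)*(2*F) = 4*F**2)
B(f) = f + 1/(-1 + f)
B(h(-1))*(-157) = ((1 + (4*(-1)**2)**2 - 4*(-1)**2)/(-1 + 4*(-1)**2))*(-157) = ((1 + (4*1)**2 - 4)/(-1 + 4*1))*(-157) = ((1 + 4**2 - 1*4)/(-1 + 4))*(-157) = ((1 + 16 - 4)/3)*(-157) = ((1/3)*13)*(-157) = (13/3)*(-157) = -2041/3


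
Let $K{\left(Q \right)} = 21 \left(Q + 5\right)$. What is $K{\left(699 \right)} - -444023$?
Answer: $458807$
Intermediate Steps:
$K{\left(Q \right)} = 105 + 21 Q$ ($K{\left(Q \right)} = 21 \left(5 + Q\right) = 105 + 21 Q$)
$K{\left(699 \right)} - -444023 = \left(105 + 21 \cdot 699\right) - -444023 = \left(105 + 14679\right) + 444023 = 14784 + 444023 = 458807$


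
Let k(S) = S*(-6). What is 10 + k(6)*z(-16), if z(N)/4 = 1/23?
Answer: 86/23 ≈ 3.7391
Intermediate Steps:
z(N) = 4/23
k(S) = -6*S
10 + k(6)*z(-16) = 10 - 6*6*(4/23) = 10 - 36*4/23 = 10 - 144/23 = 86/23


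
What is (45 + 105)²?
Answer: 22500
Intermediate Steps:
(45 + 105)² = 150² = 22500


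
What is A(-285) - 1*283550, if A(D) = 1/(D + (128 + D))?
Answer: -125329101/442 ≈ -2.8355e+5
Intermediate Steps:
A(D) = 1/(128 + 2*D)
A(-285) - 1*283550 = 1/(2*(64 - 285)) - 1*283550 = (½)/(-221) - 283550 = (½)*(-1/221) - 283550 = -1/442 - 283550 = -125329101/442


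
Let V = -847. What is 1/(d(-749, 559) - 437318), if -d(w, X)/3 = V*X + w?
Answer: 1/985348 ≈ 1.0149e-6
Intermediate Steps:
d(w, X) = -3*w + 2541*X (d(w, X) = -3*(-847*X + w) = -3*(w - 847*X) = -3*w + 2541*X)
1/(d(-749, 559) - 437318) = 1/((-3*(-749) + 2541*559) - 437318) = 1/((2247 + 1420419) - 437318) = 1/(1422666 - 437318) = 1/985348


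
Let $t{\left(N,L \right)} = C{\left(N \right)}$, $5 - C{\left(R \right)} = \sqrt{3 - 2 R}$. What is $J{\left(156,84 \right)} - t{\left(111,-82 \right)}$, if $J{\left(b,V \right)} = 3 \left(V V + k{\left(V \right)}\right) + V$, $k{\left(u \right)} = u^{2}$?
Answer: $42415 + i \sqrt{219} \approx 42415.0 + 14.799 i$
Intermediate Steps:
$C{\left(R \right)} = 5 - \sqrt{3 - 2 R}$
$t{\left(N,L \right)} = 5 - \sqrt{3 - 2 N}$
$J{\left(b,V \right)} = V + 6 V^{2}$ ($J{\left(b,V \right)} = 3 \left(V V + V^{2}\right) + V = 3 \left(V^{2} + V^{2}\right) + V = 3 \cdot 2 V^{2} + V = 6 V^{2} + V = V + 6 V^{2}$)
$J{\left(156,84 \right)} - t{\left(111,-82 \right)} = 84 \left(1 + 6 \cdot 84\right) - \left(5 - \sqrt{3 - 222}\right) = 84 \left(1 + 504\right) - \left(5 - \sqrt{3 - 222}\right) = 84 \cdot 505 - \left(5 - \sqrt{-219}\right) = 42420 - \left(5 - i \sqrt{219}\right) = 42415 + i \sqrt{219}$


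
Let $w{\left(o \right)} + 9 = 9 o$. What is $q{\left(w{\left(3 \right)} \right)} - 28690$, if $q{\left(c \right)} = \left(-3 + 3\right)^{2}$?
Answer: $-28690$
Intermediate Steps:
$w{\left(o \right)} = -9 + 9 o$
$q{\left(c \right)} = 0$ ($q{\left(c \right)} = 0^{2} = 0$)
$q{\left(w{\left(3 \right)} \right)} - 28690 = 0 - 28690 = -28690$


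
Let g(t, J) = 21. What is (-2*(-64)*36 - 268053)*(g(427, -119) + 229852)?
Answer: -60558892485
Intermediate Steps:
(-2*(-64)*36 - 268053)*(g(427, -119) + 229852) = (-2*(-64)*36 - 268053)*(21 + 229852) = (128*36 - 268053)*229873 = (4608 - 268053)*229873 = -263445*229873 = -60558892485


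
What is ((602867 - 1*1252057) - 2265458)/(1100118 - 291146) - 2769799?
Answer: -560173187819/202243 ≈ -2.7698e+6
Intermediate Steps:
((602867 - 1*1252057) - 2265458)/(1100118 - 291146) - 2769799 = ((602867 - 1252057) - 2265458)/808972 - 2769799 = (-649190 - 2265458)*(1/808972) - 2769799 = -2914648*1/808972 - 2769799 = -728662/202243 - 2769799 = -560173187819/202243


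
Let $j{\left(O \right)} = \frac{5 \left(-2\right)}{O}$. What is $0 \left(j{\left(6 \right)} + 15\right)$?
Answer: $0$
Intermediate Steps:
$j{\left(O \right)} = - \frac{10}{O}$
$0 \left(j{\left(6 \right)} + 15\right) = 0 \left(- \frac{10}{6} + 15\right) = 0 \left(\left(-10\right) \frac{1}{6} + 15\right) = 0 \left(- \frac{5}{3} + 15\right) = 0 \cdot \frac{40}{3} = 0$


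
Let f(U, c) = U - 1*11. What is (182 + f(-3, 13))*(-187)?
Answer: -31416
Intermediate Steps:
f(U, c) = -11 + U (f(U, c) = U - 11 = -11 + U)
(182 + f(-3, 13))*(-187) = (182 + (-11 - 3))*(-187) = (182 - 14)*(-187) = 168*(-187) = -31416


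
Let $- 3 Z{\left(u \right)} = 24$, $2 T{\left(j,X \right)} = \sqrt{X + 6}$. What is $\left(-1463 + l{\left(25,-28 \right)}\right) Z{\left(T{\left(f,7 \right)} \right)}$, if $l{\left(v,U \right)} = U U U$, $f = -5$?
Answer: $187320$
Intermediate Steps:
$T{\left(j,X \right)} = \frac{\sqrt{6 + X}}{2}$ ($T{\left(j,X \right)} = \frac{\sqrt{X + 6}}{2} = \frac{\sqrt{6 + X}}{2}$)
$Z{\left(u \right)} = -8$ ($Z{\left(u \right)} = \left(- \frac{1}{3}\right) 24 = -8$)
$l{\left(v,U \right)} = U^{3}$ ($l{\left(v,U \right)} = U^{2} U = U^{3}$)
$\left(-1463 + l{\left(25,-28 \right)}\right) Z{\left(T{\left(f,7 \right)} \right)} = \left(-1463 + \left(-28\right)^{3}\right) \left(-8\right) = \left(-1463 - 21952\right) \left(-8\right) = \left(-23415\right) \left(-8\right) = 187320$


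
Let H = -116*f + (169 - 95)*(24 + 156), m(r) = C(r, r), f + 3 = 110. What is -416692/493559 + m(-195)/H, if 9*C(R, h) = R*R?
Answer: 1706930439/448151572 ≈ 3.8088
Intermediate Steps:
C(R, h) = R²/9 (C(R, h) = (R*R)/9 = R²/9)
f = 107 (f = -3 + 110 = 107)
m(r) = r²/9
H = 908 (H = -116*107 + (169 - 95)*(24 + 156) = -12412 + 74*180 = -12412 + 13320 = 908)
-416692/493559 + m(-195)/H = -416692/493559 + ((⅑)*(-195)²)/908 = -416692*1/493559 + ((⅑)*38025)*(1/908) = -416692/493559 + 4225*(1/908) = -416692/493559 + 4225/908 = 1706930439/448151572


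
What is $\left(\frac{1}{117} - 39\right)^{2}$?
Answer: $\frac{20811844}{13689} \approx 1520.3$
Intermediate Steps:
$\left(\frac{1}{117} - 39\right)^{2} = \left(- \frac{4562}{117}\right)^{2} = \frac{20811844}{13689}$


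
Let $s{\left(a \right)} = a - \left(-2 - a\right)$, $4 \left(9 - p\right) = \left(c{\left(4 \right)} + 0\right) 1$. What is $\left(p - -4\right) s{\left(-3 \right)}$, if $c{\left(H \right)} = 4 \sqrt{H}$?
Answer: $-44$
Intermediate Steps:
$p = 7$ ($p = 9 - \frac{\left(4 \sqrt{4} + 0\right) 1}{4} = 9 - \frac{\left(4 \cdot 2 + 0\right) 1}{4} = 9 - \frac{\left(8 + 0\right) 1}{4} = 9 - \frac{8 \cdot 1}{4} = 9 - 2 = 7$)
$s{\left(a \right)} = 2 + 2 a$ ($s{\left(a \right)} = a + \left(2 + a\right) = 2 + 2 a$)
$\left(p - -4\right) s{\left(-3 \right)} = \left(7 - -4\right) \left(2 + 2 \left(-3\right)\right) = \left(7 + 4\right) \left(2 - 6\right) = 11 \left(-4\right) = -44$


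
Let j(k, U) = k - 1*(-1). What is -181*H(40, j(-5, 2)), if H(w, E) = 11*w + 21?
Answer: -83441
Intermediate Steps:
j(k, U) = 1 + k (j(k, U) = k + 1 = 1 + k)
H(w, E) = 21 + 11*w
-181*H(40, j(-5, 2)) = -181*(21 + 11*40) = -181*(21 + 440) = -181*461 = -83441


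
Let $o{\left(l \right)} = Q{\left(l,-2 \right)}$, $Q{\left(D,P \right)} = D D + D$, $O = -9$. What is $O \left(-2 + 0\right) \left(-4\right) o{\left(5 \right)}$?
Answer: $-2160$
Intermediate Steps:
$Q{\left(D,P \right)} = D + D^{2}$ ($Q{\left(D,P \right)} = D^{2} + D = D + D^{2}$)
$o{\left(l \right)} = l \left(1 + l\right)$
$O \left(-2 + 0\right) \left(-4\right) o{\left(5 \right)} = - 9 \left(-2 + 0\right) \left(-4\right) 5 \left(1 + 5\right) = - 9 \left(\left(-2\right) \left(-4\right)\right) 5 \cdot 6 = \left(-9\right) 8 \cdot 30 = \left(-72\right) 30 = -2160$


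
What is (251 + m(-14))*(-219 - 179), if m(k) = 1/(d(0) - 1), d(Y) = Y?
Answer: -99500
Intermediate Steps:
m(k) = -1 (m(k) = 1/(0 - 1) = 1/(-1) = -1)
(251 + m(-14))*(-219 - 179) = (251 - 1)*(-219 - 179) = 250*(-398) = -99500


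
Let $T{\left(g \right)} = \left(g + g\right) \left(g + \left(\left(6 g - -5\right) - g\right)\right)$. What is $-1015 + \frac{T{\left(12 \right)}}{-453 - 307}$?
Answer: $- \frac{96656}{95} \approx -1017.4$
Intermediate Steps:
$T{\left(g \right)} = 2 g \left(5 + 6 g\right)$ ($T{\left(g \right)} = 2 g \left(g + \left(\left(6 g + 5\right) - g\right)\right) = 2 g \left(g + \left(\left(5 + 6 g\right) - g\right)\right) = 2 g \left(g + \left(5 + 5 g\right)\right) = 2 g \left(5 + 6 g\right)$)
$-1015 + \frac{T{\left(12 \right)}}{-453 - 307} = -1015 + \frac{2 \cdot 12 \left(5 + 6 \cdot 12\right)}{-453 - 307} = -1015 + \frac{2 \cdot 12 \left(5 + 72\right)}{-760} = -1015 + 2 \cdot 12 \cdot 77 \left(- \frac{1}{760}\right) = -1015 + 1848 \left(- \frac{1}{760}\right) = -1015 - \frac{231}{95} = - \frac{96656}{95}$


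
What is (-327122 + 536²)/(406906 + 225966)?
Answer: -19913/316436 ≈ -0.062929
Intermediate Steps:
(-327122 + 536²)/(406906 + 225966) = (-327122 + 287296)/632872 = -39826*1/632872 = -19913/316436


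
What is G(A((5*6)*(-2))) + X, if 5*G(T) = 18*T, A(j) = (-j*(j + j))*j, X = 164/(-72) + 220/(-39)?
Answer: 363914947/234 ≈ 1.5552e+6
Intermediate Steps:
X = -1853/234 (X = 164*(-1/72) + 220*(-1/39) = -41/18 - 220/39 = -1853/234 ≈ -7.9188)
A(j) = -2*j³ (A(j) = (-j*2*j)*j = (-2*j²)*j = -2*j³)
G(T) = 18*T/5 (G(T) = (18*T)/5 = 18*T/5)
G(A((5*6)*(-2))) + X = 18*(-2*((5*6)*(-2))³)/5 - 1853/234 = 18*(-2*(30*(-2))³)/5 - 1853/234 = 18*(-2*(-60)³)/5 - 1853/234 = 18*(-2*(-216000))/5 - 1853/234 = (18/5)*432000 - 1853/234 = 1555200 - 1853/234 = 363914947/234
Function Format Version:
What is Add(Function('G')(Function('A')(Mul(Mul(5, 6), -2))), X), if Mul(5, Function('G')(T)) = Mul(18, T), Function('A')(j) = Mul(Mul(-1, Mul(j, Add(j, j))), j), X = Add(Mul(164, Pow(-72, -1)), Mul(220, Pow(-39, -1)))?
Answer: Rational(363914947, 234) ≈ 1.5552e+6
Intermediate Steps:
X = Rational(-1853, 234) (X = Add(Mul(164, Rational(-1, 72)), Mul(220, Rational(-1, 39))) = Add(Rational(-41, 18), Rational(-220, 39)) = Rational(-1853, 234) ≈ -7.9188)
Function('A')(j) = Mul(-2, Pow(j, 3)) (Function('A')(j) = Mul(Mul(-1, Mul(j, Mul(2, j))), j) = Mul(Mul(-1, Mul(2, Pow(j, 2))), j) = Mul(Mul(-2, Pow(j, 2)), j) = Mul(-2, Pow(j, 3)))
Function('G')(T) = Mul(Rational(18, 5), T) (Function('G')(T) = Mul(Rational(1, 5), Mul(18, T)) = Mul(Rational(18, 5), T))
Add(Function('G')(Function('A')(Mul(Mul(5, 6), -2))), X) = Add(Mul(Rational(18, 5), Mul(-2, Pow(Mul(Mul(5, 6), -2), 3))), Rational(-1853, 234)) = Add(Mul(Rational(18, 5), Mul(-2, Pow(Mul(30, -2), 3))), Rational(-1853, 234)) = Add(Mul(Rational(18, 5), Mul(-2, Pow(-60, 3))), Rational(-1853, 234)) = Add(Mul(Rational(18, 5), Mul(-2, -216000)), Rational(-1853, 234)) = Add(Mul(Rational(18, 5), 432000), Rational(-1853, 234)) = Add(1555200, Rational(-1853, 234)) = Rational(363914947, 234)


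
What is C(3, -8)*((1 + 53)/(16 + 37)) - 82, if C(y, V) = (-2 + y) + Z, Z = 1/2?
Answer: -4265/53 ≈ -80.472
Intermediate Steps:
Z = ½ (Z = 1*(½) = ½ ≈ 0.50000)
C(y, V) = -3/2 + y (C(y, V) = (-2 + y) + ½ = -3/2 + y)
C(3, -8)*((1 + 53)/(16 + 37)) - 82 = (-3/2 + 3)*((1 + 53)/(16 + 37)) - 82 = 3*(54/53)/2 - 82 = 3*(54*(1/53))/2 - 82 = (3/2)*(54/53) - 82 = 81/53 - 82 = -4265/53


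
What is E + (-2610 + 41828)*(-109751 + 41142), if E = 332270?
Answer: -2690375492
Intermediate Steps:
E + (-2610 + 41828)*(-109751 + 41142) = 332270 + (-2610 + 41828)*(-109751 + 41142) = 332270 + 39218*(-68609) = 332270 - 2690707762 = -2690375492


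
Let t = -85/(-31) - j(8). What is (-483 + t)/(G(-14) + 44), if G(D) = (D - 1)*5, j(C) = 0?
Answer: 14888/961 ≈ 15.492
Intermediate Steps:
G(D) = -5 + 5*D (G(D) = (-1 + D)*5 = -5 + 5*D)
t = 85/31 (t = -85/(-31) - 1*0 = -85*(-1/31) + 0 = 85/31 + 0 = 85/31 ≈ 2.7419)
(-483 + t)/(G(-14) + 44) = (-483 + 85/31)/((-5 + 5*(-14)) + 44) = -14888/(31*((-5 - 70) + 44)) = -14888/(31*(-75 + 44)) = -14888/31/(-31) = -14888/31*(-1/31) = 14888/961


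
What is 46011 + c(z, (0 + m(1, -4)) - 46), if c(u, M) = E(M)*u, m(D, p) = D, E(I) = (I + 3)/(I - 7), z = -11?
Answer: 1196055/26 ≈ 46002.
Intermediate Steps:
E(I) = (3 + I)/(-7 + I)
c(u, M) = u*(3 + M)/(-7 + M) (c(u, M) = ((3 + M)/(-7 + M))*u = u*(3 + M)/(-7 + M))
46011 + c(z, (0 + m(1, -4)) - 46) = 46011 - 11*(3 + ((0 + 1) - 46))/(-7 + ((0 + 1) - 46)) = 46011 - 11*(3 + (1 - 46))/(-7 + (1 - 46)) = 46011 - 11*(3 - 45)/(-7 - 45) = 46011 - 11*(-42)/(-52) = 46011 - 11*(-1/52)*(-42) = 46011 - 231/26 = 1196055/26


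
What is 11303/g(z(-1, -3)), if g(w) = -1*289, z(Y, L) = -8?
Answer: -11303/289 ≈ -39.111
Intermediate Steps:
g(w) = -289
11303/g(z(-1, -3)) = 11303/(-289) = 11303*(-1/289) = -11303/289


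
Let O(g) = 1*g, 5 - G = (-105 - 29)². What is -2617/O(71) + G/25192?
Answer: -67201985/1788632 ≈ -37.572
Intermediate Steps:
G = -17951 (G = 5 - (-105 - 29)² = 5 - 1*(-134)² = 5 - 1*17956 = 5 - 17956 = -17951)
O(g) = g
-2617/O(71) + G/25192 = -2617/71 - 17951/25192 = -67201985/1788632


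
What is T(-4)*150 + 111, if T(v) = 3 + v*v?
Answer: 2961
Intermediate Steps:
T(v) = 3 + v**2
T(-4)*150 + 111 = (3 + (-4)**2)*150 + 111 = (3 + 16)*150 + 111 = 19*150 + 111 = 2850 + 111 = 2961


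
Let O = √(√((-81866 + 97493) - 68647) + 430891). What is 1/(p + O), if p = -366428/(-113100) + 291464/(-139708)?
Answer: 1/(1139271539/987560925 + √(430891 + 2*I*√13255)) ≈ 0.0015207 - 4.06e-7*I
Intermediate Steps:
O = √(430891 + 2*I*√13255) (O = √(√(15627 - 68647) + 430891) = √(√(-53020) + 430891) = √(2*I*√13255 + 430891) = √(430891 + 2*I*√13255) ≈ 656.42 + 0.175*I)
p = 1139271539/987560925 (p = -366428*(-1/113100) + 291464*(-1/139708) = 91607/28275 - 72866/34927 = 1139271539/987560925 ≈ 1.1536)
1/(p + O) = 1/(1139271539/987560925 + √(430891 + 2*I*√13255))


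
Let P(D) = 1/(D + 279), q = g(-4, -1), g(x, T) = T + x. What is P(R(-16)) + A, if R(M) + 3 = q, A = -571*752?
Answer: -116365231/271 ≈ -4.2939e+5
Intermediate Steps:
A = -429392
q = -5 (q = -1 - 4 = -5)
R(M) = -8 (R(M) = -3 - 5 = -8)
P(D) = 1/(279 + D)
P(R(-16)) + A = 1/(279 - 8) - 429392 = 1/271 - 429392 = -116365231/271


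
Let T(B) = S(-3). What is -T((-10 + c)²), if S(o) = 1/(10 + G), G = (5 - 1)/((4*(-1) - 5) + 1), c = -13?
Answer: -2/19 ≈ -0.10526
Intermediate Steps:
G = -½ (G = 4/((-4 - 5) + 1) = 4/(-9 + 1) = 4/(-8) = 4*(-⅛) = -½ ≈ -0.50000)
S(o) = 2/19 (S(o) = 1/(10 - ½) = 1/(19/2) = 2/19)
T(B) = 2/19
-T((-10 + c)²) = -1*2/19 = -2/19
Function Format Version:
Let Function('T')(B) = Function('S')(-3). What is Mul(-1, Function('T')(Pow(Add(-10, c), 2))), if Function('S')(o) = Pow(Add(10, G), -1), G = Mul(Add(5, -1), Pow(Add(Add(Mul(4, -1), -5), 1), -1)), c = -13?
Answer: Rational(-2, 19) ≈ -0.10526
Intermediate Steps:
G = Rational(-1, 2) (G = Mul(4, Pow(Add(Add(-4, -5), 1), -1)) = Mul(4, Pow(Add(-9, 1), -1)) = Mul(4, Pow(-8, -1)) = Mul(4, Rational(-1, 8)) = Rational(-1, 2) ≈ -0.50000)
Function('S')(o) = Rational(2, 19) (Function('S')(o) = Pow(Add(10, Rational(-1, 2)), -1) = Pow(Rational(19, 2), -1) = Rational(2, 19))
Function('T')(B) = Rational(2, 19)
Mul(-1, Function('T')(Pow(Add(-10, c), 2))) = Mul(-1, Rational(2, 19)) = Rational(-2, 19)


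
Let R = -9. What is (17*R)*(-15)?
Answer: 2295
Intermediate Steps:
(17*R)*(-15) = (17*(-9))*(-15) = -153*(-15) = 2295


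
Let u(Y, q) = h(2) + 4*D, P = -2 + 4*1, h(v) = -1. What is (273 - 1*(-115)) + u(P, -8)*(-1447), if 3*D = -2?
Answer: 17081/3 ≈ 5693.7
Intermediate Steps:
D = -⅔ (D = (⅓)*(-2) = -⅔ ≈ -0.66667)
P = 2 (P = -2 + 4 = 2)
u(Y, q) = -11/3 (u(Y, q) = -1 + 4*(-⅔) = -1 - 8/3 = -11/3)
(273 - 1*(-115)) + u(P, -8)*(-1447) = (273 - 1*(-115)) - 11/3*(-1447) = (273 + 115) + 15917/3 = 388 + 15917/3 = 17081/3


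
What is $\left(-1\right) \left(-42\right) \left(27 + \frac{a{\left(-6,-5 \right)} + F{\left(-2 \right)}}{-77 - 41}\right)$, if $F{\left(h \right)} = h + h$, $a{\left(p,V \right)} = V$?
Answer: $\frac{67095}{59} \approx 1137.2$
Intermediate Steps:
$F{\left(h \right)} = 2 h$
$\left(-1\right) \left(-42\right) \left(27 + \frac{a{\left(-6,-5 \right)} + F{\left(-2 \right)}}{-77 - 41}\right) = \left(-1\right) \left(-42\right) \left(27 + \frac{-5 + 2 \left(-2\right)}{-77 - 41}\right) = 42 \left(27 + \frac{-5 - 4}{-118}\right) = 42 \left(27 - - \frac{9}{118}\right) = 42 \left(27 + \frac{9}{118}\right) = 42 \cdot \frac{3195}{118} = \frac{67095}{59}$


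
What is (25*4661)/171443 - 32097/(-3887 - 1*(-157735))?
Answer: 12424332229/26376162664 ≈ 0.47104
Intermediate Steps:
(25*4661)/171443 - 32097/(-3887 - 1*(-157735)) = 116525*(1/171443) - 32097/(-3887 + 157735) = 116525/171443 - 32097/153848 = 12424332229/26376162664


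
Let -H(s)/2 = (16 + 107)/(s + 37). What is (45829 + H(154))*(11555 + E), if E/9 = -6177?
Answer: -385468709534/191 ≈ -2.0182e+9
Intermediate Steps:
E = -55593 (E = 9*(-6177) = -55593)
H(s) = -246/(37 + s) (H(s) = -2*(16 + 107)/(s + 37) = -246/(37 + s))
(45829 + H(154))*(11555 + E) = (45829 - 246/(37 + 154))*(11555 - 55593) = (45829 - 246/191)*(-44038) = (8753093/191)*(-44038) = -385468709534/191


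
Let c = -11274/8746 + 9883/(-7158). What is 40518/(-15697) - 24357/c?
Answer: 11964339669030696/1311766974485 ≈ 9120.8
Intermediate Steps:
c = -83568005/31301934 (c = -11274*1/8746 + 9883*(-1/7158) = -5637/4373 - 9883/7158 = -83568005/31301934 ≈ -2.6697)
40518/(-15697) - 24357/c = 40518/(-15697) - 24357/(-83568005/31301934) = 40518*(-1/15697) - 24357*(-31301934/83568005) = -40518/15697 + 762421206438/83568005 = 11964339669030696/1311766974485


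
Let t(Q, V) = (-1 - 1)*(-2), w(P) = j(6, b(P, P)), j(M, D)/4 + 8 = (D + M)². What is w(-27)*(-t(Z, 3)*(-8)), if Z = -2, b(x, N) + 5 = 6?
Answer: 5248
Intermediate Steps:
b(x, N) = 1 (b(x, N) = -5 + 6 = 1)
j(M, D) = -32 + 4*(D + M)²
w(P) = 164 (w(P) = -32 + 4*(1 + 6)² = -32 + 4*7² = -32 + 4*49 = -32 + 196 = 164)
t(Q, V) = 4 (t(Q, V) = -2*(-2) = 4)
w(-27)*(-t(Z, 3)*(-8)) = 164*(-1*4*(-8)) = 164*(-4*(-8)) = 164*32 = 5248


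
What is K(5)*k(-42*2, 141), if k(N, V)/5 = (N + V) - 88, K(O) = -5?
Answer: 775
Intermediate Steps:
k(N, V) = -440 + 5*N + 5*V (k(N, V) = 5*((N + V) - 88) = 5*(-88 + N + V) = -440 + 5*N + 5*V)
K(5)*k(-42*2, 141) = -5*(-440 + 5*(-42*2) + 5*141) = -5*(-440 + 5*(-84) + 705) = -5*(-440 - 420 + 705) = -5*(-155) = 775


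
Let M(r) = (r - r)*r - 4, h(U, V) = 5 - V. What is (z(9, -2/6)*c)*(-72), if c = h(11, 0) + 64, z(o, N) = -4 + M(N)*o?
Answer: 198720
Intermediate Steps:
M(r) = -4 (M(r) = 0*r - 4 = 0 - 4 = -4)
z(o, N) = -4 - 4*o
c = 69 (c = (5 - 1*0) + 64 = (5 + 0) + 64 = 5 + 64 = 69)
(z(9, -2/6)*c)*(-72) = ((-4 - 4*9)*69)*(-72) = ((-4 - 36)*69)*(-72) = -40*69*(-72) = -2760*(-72) = 198720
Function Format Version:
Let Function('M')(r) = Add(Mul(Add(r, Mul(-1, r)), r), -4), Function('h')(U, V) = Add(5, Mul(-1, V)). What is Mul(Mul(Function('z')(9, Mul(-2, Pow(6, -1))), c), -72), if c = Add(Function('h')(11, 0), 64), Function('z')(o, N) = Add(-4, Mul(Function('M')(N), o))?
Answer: 198720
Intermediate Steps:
Function('M')(r) = -4 (Function('M')(r) = Add(Mul(0, r), -4) = Add(0, -4) = -4)
Function('z')(o, N) = Add(-4, Mul(-4, o))
c = 69 (c = Add(Add(5, Mul(-1, 0)), 64) = Add(Add(5, 0), 64) = Add(5, 64) = 69)
Mul(Mul(Function('z')(9, Mul(-2, Pow(6, -1))), c), -72) = Mul(Mul(Add(-4, Mul(-4, 9)), 69), -72) = Mul(Mul(Add(-4, -36), 69), -72) = Mul(Mul(-40, 69), -72) = Mul(-2760, -72) = 198720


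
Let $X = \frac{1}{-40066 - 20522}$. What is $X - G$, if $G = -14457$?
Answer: $\frac{875920715}{60588} \approx 14457.0$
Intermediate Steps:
$X = - \frac{1}{60588}$ ($X = \frac{1}{-60588} = - \frac{1}{60588} \approx -1.6505 \cdot 10^{-5}$)
$X - G = - \frac{1}{60588} - -14457 = - \frac{1}{60588} + 14457 = \frac{875920715}{60588}$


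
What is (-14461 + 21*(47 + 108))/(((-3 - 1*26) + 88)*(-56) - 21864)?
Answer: 431/968 ≈ 0.44525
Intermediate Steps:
(-14461 + 21*(47 + 108))/(((-3 - 1*26) + 88)*(-56) - 21864) = (-14461 + 21*155)/(((-3 - 26) + 88)*(-56) - 21864) = (-14461 + 3255)/((-29 + 88)*(-56) - 21864) = -11206/(59*(-56) - 21864) = -11206/(-3304 - 21864) = -11206/(-25168) = -11206*(-1/25168) = 431/968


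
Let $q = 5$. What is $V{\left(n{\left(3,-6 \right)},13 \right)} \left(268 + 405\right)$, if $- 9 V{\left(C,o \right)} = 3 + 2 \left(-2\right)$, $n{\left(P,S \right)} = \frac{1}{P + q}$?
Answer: $\frac{673}{9} \approx 74.778$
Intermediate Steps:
$n{\left(P,S \right)} = \frac{1}{5 + P}$ ($n{\left(P,S \right)} = \frac{1}{P + 5} = \frac{1}{5 + P}$)
$V{\left(C,o \right)} = \frac{1}{9}$ ($V{\left(C,o \right)} = - \frac{3 + 2 \left(-2\right)}{9} = - \frac{3 - 4}{9} = \left(- \frac{1}{9}\right) \left(-1\right) = \frac{1}{9}$)
$V{\left(n{\left(3,-6 \right)},13 \right)} \left(268 + 405\right) = \frac{268 + 405}{9} = \frac{1}{9} \cdot 673 = \frac{673}{9}$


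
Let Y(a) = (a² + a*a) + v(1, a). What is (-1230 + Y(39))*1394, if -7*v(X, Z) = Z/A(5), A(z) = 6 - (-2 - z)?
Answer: 17677314/7 ≈ 2.5253e+6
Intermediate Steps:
A(z) = 8 + z (A(z) = 6 + (2 + z) = 8 + z)
v(X, Z) = -Z/91 (v(X, Z) = -Z/(7*(8 + 5)) = -Z/(7*13) = -Z/91)
Y(a) = 2*a² - a/91 (Y(a) = (a² + a*a) - a/91 = (a² + a²) - a/91 = 2*a² - a/91)
(-1230 + Y(39))*1394 = (-1230 + (1/91)*39*(-1 + 182*39))*1394 = (-1230 + (1/91)*39*(-1 + 7098))*1394 = (-1230 + (1/91)*39*7097)*1394 = (-1230 + 21291/7)*1394 = (12681/7)*1394 = 17677314/7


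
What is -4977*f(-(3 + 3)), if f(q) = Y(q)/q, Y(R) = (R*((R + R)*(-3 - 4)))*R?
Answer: 2508408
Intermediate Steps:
Y(R) = -14*R³ (Y(R) = (R*((2*R)*(-7)))*R = (R*(-14*R))*R = (-14*R²)*R = -14*R³)
f(q) = -14*q² (f(q) = (-14*q³)/q = -14*q²)
-4977*f(-(3 + 3)) = -(-69678)*(-(3 + 3))² = -(-69678)*(-1*6)² = -(-69678)*(-6)² = -(-69678)*36 = -4977*(-504) = 2508408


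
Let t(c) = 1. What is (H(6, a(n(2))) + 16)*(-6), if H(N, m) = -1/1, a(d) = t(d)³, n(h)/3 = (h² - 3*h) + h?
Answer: -90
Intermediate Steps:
n(h) = -6*h + 3*h² (n(h) = 3*((h² - 3*h) + h) = 3*(h² - 2*h) = -6*h + 3*h²)
a(d) = 1 (a(d) = 1³ = 1)
H(N, m) = -1 (H(N, m) = -1*1 = -1)
(H(6, a(n(2))) + 16)*(-6) = (-1 + 16)*(-6) = 15*(-6) = -90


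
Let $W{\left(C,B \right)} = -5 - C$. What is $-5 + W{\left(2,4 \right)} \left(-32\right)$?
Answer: $219$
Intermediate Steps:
$-5 + W{\left(2,4 \right)} \left(-32\right) = -5 + \left(-5 - 2\right) \left(-32\right) = -5 - -224 = -5 + 224 = 219$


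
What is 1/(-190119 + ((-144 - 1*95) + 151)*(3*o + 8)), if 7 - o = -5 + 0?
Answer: -1/193991 ≈ -5.1549e-6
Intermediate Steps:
o = 12 (o = 7 - (-5 + 0) = 7 - 1*(-5) = 7 + 5 = 12)
1/(-190119 + ((-144 - 1*95) + 151)*(3*o + 8)) = 1/(-190119 + ((-144 - 1*95) + 151)*(3*12 + 8)) = 1/(-190119 + ((-144 - 95) + 151)*(36 + 8)) = 1/(-190119 + (-239 + 151)*44) = 1/(-190119 - 88*44) = 1/(-190119 - 3872) = 1/(-193991) = -1/193991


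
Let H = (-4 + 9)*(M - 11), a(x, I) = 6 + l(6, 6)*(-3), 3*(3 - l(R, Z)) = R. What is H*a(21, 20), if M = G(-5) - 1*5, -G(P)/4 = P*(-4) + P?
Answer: -1140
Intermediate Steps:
G(P) = 12*P (G(P) = -4*(P*(-4) + P) = -4*(-4*P + P) = -(-12)*P = 12*P)
l(R, Z) = 3 - R/3
a(x, I) = 3 (a(x, I) = 6 + (3 - 1/3*6)*(-3) = 6 + (3 - 2)*(-3) = 6 + 1*(-3) = 6 - 3 = 3)
M = -65 (M = 12*(-5) - 1*5 = -60 - 5 = -65)
H = -380 (H = (-4 + 9)*(-65 - 11) = 5*(-76) = -380)
H*a(21, 20) = -380*3 = -1140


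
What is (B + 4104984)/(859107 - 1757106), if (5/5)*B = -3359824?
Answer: -745160/897999 ≈ -0.82980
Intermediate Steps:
B = -3359824
(B + 4104984)/(859107 - 1757106) = (-3359824 + 4104984)/(859107 - 1757106) = 745160/(-897999) = 745160*(-1/897999) = -745160/897999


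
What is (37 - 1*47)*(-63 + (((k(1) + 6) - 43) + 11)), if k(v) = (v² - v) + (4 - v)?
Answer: 860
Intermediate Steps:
k(v) = 4 + v² - 2*v
(37 - 1*47)*(-63 + (((k(1) + 6) - 43) + 11)) = (37 - 1*47)*(-63 + ((((4 + 1² - 2*1) + 6) - 43) + 11)) = (37 - 47)*(-63 + ((((4 + 1 - 2) + 6) - 43) + 11)) = -10*(-63 + (((3 + 6) - 43) + 11)) = -10*(-63 + ((9 - 43) + 11)) = -10*(-63 + (-34 + 11)) = -10*(-63 - 23) = -10*(-86) = 860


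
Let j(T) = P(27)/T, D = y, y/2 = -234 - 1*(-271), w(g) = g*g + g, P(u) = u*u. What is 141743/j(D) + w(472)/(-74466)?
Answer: 14461292222/1005291 ≈ 14385.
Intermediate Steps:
P(u) = u**2
w(g) = g + g**2 (w(g) = g**2 + g = g + g**2)
y = 74 (y = 2*(-234 - 1*(-271)) = 2*(-234 + 271) = 2*37 = 74)
D = 74
j(T) = 729/T (j(T) = 27**2/T = 729/T)
141743/j(D) + w(472)/(-74466) = 141743/((729/74)) + (472*(1 + 472))/(-74466) = 141743/((729*(1/74))) + (472*473)*(-1/74466) = 141743/(729/74) + 223256*(-1/74466) = 141743*(74/729) - 111628/37233 = 10488982/729 - 111628/37233 = 14461292222/1005291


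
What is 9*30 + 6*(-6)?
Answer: 234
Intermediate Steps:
9*30 + 6*(-6) = 270 - 36 = 234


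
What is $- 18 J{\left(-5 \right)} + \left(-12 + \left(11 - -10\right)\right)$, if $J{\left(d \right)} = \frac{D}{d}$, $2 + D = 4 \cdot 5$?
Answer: $\frac{369}{5} \approx 73.8$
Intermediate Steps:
$D = 18$ ($D = -2 + 4 \cdot 5 = -2 + 20 = 18$)
$J{\left(d \right)} = \frac{18}{d}$
$- 18 J{\left(-5 \right)} + \left(-12 + \left(11 - -10\right)\right) = - 18 \frac{18}{-5} + \left(-12 + \left(11 - -10\right)\right) = - 18 \cdot 18 \left(- \frac{1}{5}\right) + \left(-12 + \left(11 + 10\right)\right) = \left(-18\right) \left(- \frac{18}{5}\right) + \left(-12 + 21\right) = \frac{324}{5} + 9 = \frac{369}{5}$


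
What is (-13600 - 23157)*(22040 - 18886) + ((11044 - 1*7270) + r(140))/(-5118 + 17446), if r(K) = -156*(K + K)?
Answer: -714602266745/6164 ≈ -1.1593e+8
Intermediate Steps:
r(K) = -312*K
(-13600 - 23157)*(22040 - 18886) + ((11044 - 1*7270) + r(140))/(-5118 + 17446) = (-13600 - 23157)*(22040 - 18886) + ((11044 - 1*7270) - 312*140)/(-5118 + 17446) = -36757*3154 + ((11044 - 7270) - 43680)/12328 = -115931578 + (3774 - 43680)*(1/12328) = -115931578 - 39906*1/12328 = -115931578 - 19953/6164 = -714602266745/6164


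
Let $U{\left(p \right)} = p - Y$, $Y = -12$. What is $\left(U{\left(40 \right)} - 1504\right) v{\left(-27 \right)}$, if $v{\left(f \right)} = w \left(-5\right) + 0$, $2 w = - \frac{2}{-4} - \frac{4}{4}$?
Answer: $-1815$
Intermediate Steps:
$w = - \frac{1}{4}$ ($w = \frac{- \frac{2}{-4} - \frac{4}{4}}{2} = \frac{\left(-2\right) \left(- \frac{1}{4}\right) - 1}{2} = \frac{\frac{1}{2} - 1}{2} = \frac{1}{2} \left(- \frac{1}{2}\right) = - \frac{1}{4} \approx -0.25$)
$U{\left(p \right)} = 12 + p$ ($U{\left(p \right)} = p - -12 = p + 12 = 12 + p$)
$v{\left(f \right)} = \frac{5}{4}$ ($v{\left(f \right)} = \left(- \frac{1}{4}\right) \left(-5\right) + 0 = \frac{5}{4} + 0 = \frac{5}{4}$)
$\left(U{\left(40 \right)} - 1504\right) v{\left(-27 \right)} = \left(\left(12 + 40\right) - 1504\right) \frac{5}{4} = \left(52 - 1504\right) \frac{5}{4} = \left(-1452\right) \frac{5}{4} = -1815$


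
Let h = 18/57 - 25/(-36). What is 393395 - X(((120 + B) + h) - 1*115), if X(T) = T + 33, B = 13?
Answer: 269046605/684 ≈ 3.9334e+5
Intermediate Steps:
h = 691/684 (h = 18*(1/57) - 25*(-1/36) = 6/19 + 25/36 = 691/684 ≈ 1.0102)
X(T) = 33 + T
393395 - X(((120 + B) + h) - 1*115) = 393395 - (33 + (((120 + 13) + 691/684) - 1*115)) = 393395 - (33 + ((133 + 691/684) - 115)) = 393395 - (33 + (91663/684 - 115)) = 393395 - (33 + 13003/684) = 393395 - 1*35575/684 = 393395 - 35575/684 = 269046605/684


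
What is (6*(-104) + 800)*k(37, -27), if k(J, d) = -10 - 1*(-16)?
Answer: 1056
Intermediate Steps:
k(J, d) = 6 (k(J, d) = -10 + 16 = 6)
(6*(-104) + 800)*k(37, -27) = (6*(-104) + 800)*6 = (-624 + 800)*6 = 176*6 = 1056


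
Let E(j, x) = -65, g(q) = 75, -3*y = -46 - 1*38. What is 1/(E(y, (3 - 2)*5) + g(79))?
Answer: ⅒ ≈ 0.10000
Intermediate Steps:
y = 28 (y = -(-46 - 1*38)/3 = -(-46 - 38)/3 = -⅓*(-84) = 28)
1/(E(y, (3 - 2)*5) + g(79)) = 1/(-65 + 75) = 1/10 = ⅒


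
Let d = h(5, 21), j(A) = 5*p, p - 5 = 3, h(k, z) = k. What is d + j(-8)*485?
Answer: 19405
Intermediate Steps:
p = 8 (p = 5 + 3 = 8)
j(A) = 40 (j(A) = 5*8 = 40)
d = 5
d + j(-8)*485 = 5 + 40*485 = 5 + 19400 = 19405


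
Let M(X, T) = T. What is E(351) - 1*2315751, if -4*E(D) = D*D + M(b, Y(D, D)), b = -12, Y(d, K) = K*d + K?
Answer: -9509757/4 ≈ -2.3774e+6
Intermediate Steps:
Y(d, K) = K + K*d
E(D) = -D²/4 - D*(1 + D)/4 (E(D) = -(D*D + D*(1 + D))/4 = -(D² + D*(1 + D))/4 = -D²/4 - D*(1 + D)/4)
E(351) - 1*2315751 = (¼)*351*(-1 - 2*351) - 1*2315751 = (¼)*351*(-1 - 702) - 2315751 = (¼)*351*(-703) - 2315751 = -246753/4 - 2315751 = -9509757/4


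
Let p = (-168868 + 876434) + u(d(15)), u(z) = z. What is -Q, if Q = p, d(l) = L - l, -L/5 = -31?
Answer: -707706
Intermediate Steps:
L = 155 (L = -5*(-31) = 155)
d(l) = 155 - l
p = 707706 (p = (-168868 + 876434) + (155 - 1*15) = 707566 + (155 - 15) = 707566 + 140 = 707706)
Q = 707706
-Q = -1*707706 = -707706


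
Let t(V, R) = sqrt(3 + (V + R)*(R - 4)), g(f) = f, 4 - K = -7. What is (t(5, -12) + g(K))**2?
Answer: (11 + sqrt(115))**2 ≈ 471.92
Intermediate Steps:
K = 11 (K = 4 - 1*(-7) = 4 + 7 = 11)
t(V, R) = sqrt(3 + (-4 + R)*(R + V)) (t(V, R) = sqrt(3 + (R + V)*(-4 + R)) = sqrt(3 + (-4 + R)*(R + V)))
(t(5, -12) + g(K))**2 = (sqrt(3 + (-12)**2 - 4*(-12) - 4*5 - 12*5) + 11)**2 = (sqrt(3 + 144 + 48 - 20 - 60) + 11)**2 = (sqrt(115) + 11)**2 = (11 + sqrt(115))**2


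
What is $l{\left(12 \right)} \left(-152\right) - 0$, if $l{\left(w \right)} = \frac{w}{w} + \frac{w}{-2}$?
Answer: $760$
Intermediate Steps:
$l{\left(w \right)} = 1 - \frac{w}{2}$ ($l{\left(w \right)} = 1 + w \left(- \frac{1}{2}\right) = 1 - \frac{w}{2}$)
$l{\left(12 \right)} \left(-152\right) - 0 = \left(1 - 6\right) \left(-152\right) - 0 = \left(1 - 6\right) \left(-152\right) + 0 = \left(-5\right) \left(-152\right) + 0 = 760 + 0 = 760$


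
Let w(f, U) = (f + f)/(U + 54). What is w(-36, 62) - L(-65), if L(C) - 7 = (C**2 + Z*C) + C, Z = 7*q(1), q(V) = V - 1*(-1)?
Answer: -94471/29 ≈ -3257.6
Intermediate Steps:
q(V) = 1 + V (q(V) = V + 1 = 1 + V)
Z = 14 (Z = 7*(1 + 1) = 7*2 = 14)
L(C) = 7 + C**2 + 15*C (L(C) = 7 + ((C**2 + 14*C) + C) = 7 + (C**2 + 15*C) = 7 + C**2 + 15*C)
w(f, U) = 2*f/(54 + U) (w(f, U) = (2*f)/(54 + U) = 2*f/(54 + U))
w(-36, 62) - L(-65) = 2*(-36)/(54 + 62) - (7 + (-65)**2 + 15*(-65)) = 2*(-36)/116 - (7 + 4225 - 975) = 2*(-36)*(1/116) - 1*3257 = -18/29 - 3257 = -94471/29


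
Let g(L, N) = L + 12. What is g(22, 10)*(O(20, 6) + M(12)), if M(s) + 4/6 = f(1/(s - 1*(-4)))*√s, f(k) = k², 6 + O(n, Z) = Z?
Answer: -68/3 + 17*√3/64 ≈ -22.207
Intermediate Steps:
O(n, Z) = -6 + Z
g(L, N) = 12 + L
M(s) = -⅔ + √s/(4 + s)² (M(s) = -⅔ + (1/(s - 1*(-4)))²*√s = -⅔ + (1/(s + 4))²*√s = -⅔ + (1/(4 + s))²*√s = -⅔ + √s/(4 + s)²)
g(22, 10)*(O(20, 6) + M(12)) = (12 + 22)*((-6 + 6) + (-⅔ + √12/(4 + 12)²)) = 34*(0 + (-⅔ + (2*√3)/16²)) = 34*(0 + (-⅔ + (2*√3)*(1/256))) = 34*(0 + (-⅔ + √3/128)) = 34*(-⅔ + √3/128) = -68/3 + 17*√3/64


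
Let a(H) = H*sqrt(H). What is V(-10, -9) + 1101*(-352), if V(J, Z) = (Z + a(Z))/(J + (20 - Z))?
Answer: -7363497/19 - 27*I/19 ≈ -3.8755e+5 - 1.4211*I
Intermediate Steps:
a(H) = H**(3/2)
V(J, Z) = (Z + Z**(3/2))/(20 + J - Z) (V(J, Z) = (Z + Z**(3/2))/(J + (20 - Z)) = (Z + Z**(3/2))/(20 + J - Z))
V(-10, -9) + 1101*(-352) = (-9 + (-9)**(3/2))/(20 - 10 - 1*(-9)) + 1101*(-352) = (-9 - 27*I)/(20 - 10 + 9) - 387552 = (-9 - 27*I)/19 - 387552 = (-9/19 - 27*I/19) - 387552 = -7363497/19 - 27*I/19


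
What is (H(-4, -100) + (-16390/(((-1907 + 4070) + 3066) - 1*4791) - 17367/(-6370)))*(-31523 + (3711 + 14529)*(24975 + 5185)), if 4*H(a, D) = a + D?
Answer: -6653658883871927/199290 ≈ -3.3387e+10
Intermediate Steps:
H(a, D) = D/4 + a/4 (H(a, D) = (a + D)/4 = (D + a)/4 = D/4 + a/4)
(H(-4, -100) + (-16390/(((-1907 + 4070) + 3066) - 1*4791) - 17367/(-6370)))*(-31523 + (3711 + 14529)*(24975 + 5185)) = (((1/4)*(-100) + (1/4)*(-4)) + (-16390/(((-1907 + 4070) + 3066) - 1*4791) - 17367/(-6370)))*(-31523 + (3711 + 14529)*(24975 + 5185)) = ((-25 - 1) + (-16390/((2163 + 3066) - 4791) - 17367*(-1/6370)))*(-31523 + 18240*30160) = (-26 + (-16390/(5229 - 4791) + 2481/910))*(-31523 + 550118400) = (-26 + (-16390/438 + 2481/910))*550086877 = (-26 + (-16390*1/438 + 2481/910))*550086877 = (-26 + (-8195/219 + 2481/910))*550086877 = (-26 - 6914111/199290)*550086877 = -12095651/199290*550086877 = -6653658883871927/199290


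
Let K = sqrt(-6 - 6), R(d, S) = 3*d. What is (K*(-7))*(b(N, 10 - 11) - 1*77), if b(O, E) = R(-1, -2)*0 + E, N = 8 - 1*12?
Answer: 1092*I*sqrt(3) ≈ 1891.4*I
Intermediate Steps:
N = -4 (N = 8 - 12 = -4)
K = 2*I*sqrt(3) (K = sqrt(-12) = 2*I*sqrt(3) ≈ 3.4641*I)
b(O, E) = E (b(O, E) = (3*(-1))*0 + E = -3*0 + E = 0 + E = E)
(K*(-7))*(b(N, 10 - 11) - 1*77) = ((2*I*sqrt(3))*(-7))*((10 - 11) - 1*77) = (-14*I*sqrt(3))*(-1 - 77) = -14*I*sqrt(3)*(-78) = 1092*I*sqrt(3)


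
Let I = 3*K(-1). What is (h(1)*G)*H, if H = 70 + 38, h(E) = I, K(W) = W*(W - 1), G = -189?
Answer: -122472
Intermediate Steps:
K(W) = W*(-1 + W)
I = 6 (I = 3*(-(-1 - 1)) = 3*(-1*(-2)) = 3*2 = 6)
h(E) = 6
H = 108
(h(1)*G)*H = (6*(-189))*108 = -1134*108 = -122472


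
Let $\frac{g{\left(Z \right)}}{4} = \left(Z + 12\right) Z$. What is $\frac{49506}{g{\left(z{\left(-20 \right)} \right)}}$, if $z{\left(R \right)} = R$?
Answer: $\frac{24753}{320} \approx 77.353$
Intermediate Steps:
$g{\left(Z \right)} = 4 Z \left(12 + Z\right)$ ($g{\left(Z \right)} = 4 \left(Z + 12\right) Z = 4 \left(12 + Z\right) Z = 4 Z \left(12 + Z\right)$)
$\frac{49506}{g{\left(z{\left(-20 \right)} \right)}} = \frac{49506}{4 \left(-20\right) \left(12 - 20\right)} = \frac{49506}{4 \left(-20\right) \left(-8\right)} = \frac{49506}{640} = 49506 \cdot \frac{1}{640} = \frac{24753}{320}$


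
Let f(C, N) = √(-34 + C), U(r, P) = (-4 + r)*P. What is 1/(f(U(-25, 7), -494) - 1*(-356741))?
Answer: 356741/127264141318 - I*√237/127264141318 ≈ 2.8032e-6 - 1.2097e-10*I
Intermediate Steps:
U(r, P) = P*(-4 + r)
1/(f(U(-25, 7), -494) - 1*(-356741)) = 1/(√(-34 + 7*(-4 - 25)) - 1*(-356741)) = 1/(√(-34 + 7*(-29)) + 356741) = 1/(√(-34 - 203) + 356741) = 1/(√(-237) + 356741) = 1/(I*√237 + 356741) = 1/(356741 + I*√237)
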